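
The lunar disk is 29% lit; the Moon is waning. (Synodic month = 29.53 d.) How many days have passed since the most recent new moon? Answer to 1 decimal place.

24.2 days

Invert f = (1 − cos θ)/2 to get cos θ = 1 − 2(0.29) = 0.420, hence θ₀ = arccos 0.420 = 65.2°.
Since the Moon is past full (waning), take the reflex angle: θ = 360° − 65.2° = 294.8°.
At 360°/29.53 d per day, 294.8° corresponds to 24.18 days.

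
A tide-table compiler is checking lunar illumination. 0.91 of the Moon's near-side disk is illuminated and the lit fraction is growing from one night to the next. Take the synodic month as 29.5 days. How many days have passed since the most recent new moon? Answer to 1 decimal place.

Invert f = (1 − cos θ)/2 to get cos θ = 1 − 2(0.91) = -0.820, hence θ₀ = arccos -0.820 = 145.1°.
The Moon is waxing (0°–180°), so θ = 145.1° directly.
At 360°/29.5 d per day, 145.1° corresponds to 11.89 days.

11.9 days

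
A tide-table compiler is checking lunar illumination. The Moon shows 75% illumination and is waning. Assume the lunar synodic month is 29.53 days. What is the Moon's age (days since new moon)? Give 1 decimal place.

From f = (1 − cos θ)/2: cos θ = 1 − 2×0.75 = -0.500; arccos → 120.0°.
Since the Moon is past full (waning), take the reflex angle: θ = 360° − 120.0° = 240.0°.
That fraction of the synodic month is 240.0/360 × 29.53 d ≈ 19.69 d.

19.7 days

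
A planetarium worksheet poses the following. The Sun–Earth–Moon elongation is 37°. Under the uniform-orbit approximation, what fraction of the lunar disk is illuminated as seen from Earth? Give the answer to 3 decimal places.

0.101

f = (1 − cos 37°)/2 = (1 − 0.799)/2 ≈ 0.101.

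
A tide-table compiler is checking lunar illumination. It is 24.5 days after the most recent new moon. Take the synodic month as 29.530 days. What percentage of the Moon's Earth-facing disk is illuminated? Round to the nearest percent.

Elongation θ = 360° × 24.5/29.530 ≈ 298.7°.
Illuminated fraction = (1 − cos 298.7°)/2 = (1 − 0.480)/2 ≈ 0.260, so 26%.

26%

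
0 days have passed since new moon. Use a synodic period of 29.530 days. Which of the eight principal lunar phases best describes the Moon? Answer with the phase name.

θ ≈ 360° × 0/29.530 = 0°, which falls in the new moon sector.

new moon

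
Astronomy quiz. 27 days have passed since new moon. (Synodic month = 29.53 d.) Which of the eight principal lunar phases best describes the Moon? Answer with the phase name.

waning crescent

At 27/29.53 of the cycle, θ ≈ 329° — the waning crescent range.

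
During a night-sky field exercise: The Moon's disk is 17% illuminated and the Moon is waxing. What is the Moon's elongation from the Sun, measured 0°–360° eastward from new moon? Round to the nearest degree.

49°

cos θ = 1 − 2f = 0.660, giving a principal value of 48.7°.
The Moon is waxing (0°–180°), so θ = 48.7° directly.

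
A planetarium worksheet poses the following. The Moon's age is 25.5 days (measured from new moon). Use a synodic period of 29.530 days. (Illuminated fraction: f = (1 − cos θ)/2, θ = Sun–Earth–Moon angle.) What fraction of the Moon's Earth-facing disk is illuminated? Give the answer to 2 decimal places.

The Moon has covered 25.5/29.530 of its cycle, so θ ≈ 360° × 25.5/29.530 = 310.9°.
Illuminated fraction = (1 − cos 310.9°)/2 = (1 − 0.654)/2 ≈ 0.173.

0.17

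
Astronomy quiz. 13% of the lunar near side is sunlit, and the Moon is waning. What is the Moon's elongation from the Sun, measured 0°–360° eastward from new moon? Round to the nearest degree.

318°

cos θ = 1 − 2f = 0.740, giving a principal value of 42.3°.
Waning ⇒ past full, so θ = 360° − 42.3° = 317.7°.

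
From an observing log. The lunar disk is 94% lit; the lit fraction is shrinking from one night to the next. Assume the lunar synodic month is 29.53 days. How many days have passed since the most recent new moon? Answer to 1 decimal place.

17.1 days

cos θ = 1 − 2f = -0.880, giving a principal value of 151.6°.
A waning Moon lies in 180°–360°, so θ = 360° − 151.6° = 208.4°.
At 360°/29.53 d per day, 208.4° corresponds to 17.09 days.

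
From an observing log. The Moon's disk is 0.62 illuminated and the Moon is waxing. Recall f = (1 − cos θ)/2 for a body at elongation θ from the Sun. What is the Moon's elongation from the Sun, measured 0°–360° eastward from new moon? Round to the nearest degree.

From f = (1 − cos θ)/2: cos θ = 1 − 2×0.62 = -0.240; arccos → 103.9°.
Waxing ⇒ before full, so θ = 103.9°.

104°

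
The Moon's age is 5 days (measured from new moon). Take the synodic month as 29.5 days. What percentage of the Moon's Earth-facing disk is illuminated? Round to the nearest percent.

26%

The Moon has covered 5/29.5 of its cycle, so θ ≈ 360° × 5/29.5 = 61.0°.
With cos θ = 0.485, the lit fraction is (1 − 0.485)/2 ≈ 0.258, so 26%.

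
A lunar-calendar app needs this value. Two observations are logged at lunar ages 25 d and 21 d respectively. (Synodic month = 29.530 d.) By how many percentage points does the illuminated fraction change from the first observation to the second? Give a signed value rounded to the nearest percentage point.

First observation: θ = 360°·25/29.530 = 304.8°, so f = 0.215.
Second observation: θ = 256.0°, f = 0.621.
Δf = 0.621 − 0.215 = +0.406, i.e. +41 pp.

+41 percentage points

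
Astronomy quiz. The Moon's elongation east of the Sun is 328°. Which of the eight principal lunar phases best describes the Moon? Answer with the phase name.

waning crescent

The waning crescent sector spans roughly 292°–338°; 328° falls inside it.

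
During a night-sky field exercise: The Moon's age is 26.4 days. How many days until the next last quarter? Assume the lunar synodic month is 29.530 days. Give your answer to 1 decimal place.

25.3 days

Last quarter occurs at elongation 270°, i.e. at age 29.530 × 270/360 = 22.148 d.
Already past this cycle's last quarter; the next is at 22.148 + 29.530 = 51.678 d, so 51.678 − 26.4 = 25.278 days.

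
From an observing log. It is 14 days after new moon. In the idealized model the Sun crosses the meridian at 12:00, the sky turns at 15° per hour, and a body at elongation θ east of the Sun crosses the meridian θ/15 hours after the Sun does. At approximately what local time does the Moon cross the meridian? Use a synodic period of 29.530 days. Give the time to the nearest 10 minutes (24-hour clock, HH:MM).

23:20

Phase angle: θ = 360°·(14 d)/(29.530 d) = 170.7°.
Delay after the Sun = 170.7° / (15°/h) ≈ 11.38 h.
12:00 + 11.378 h ≈ 23:23 → 23:20 to the nearest ten minutes.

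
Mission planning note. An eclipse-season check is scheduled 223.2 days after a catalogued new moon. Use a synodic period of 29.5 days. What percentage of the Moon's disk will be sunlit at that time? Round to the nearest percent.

96%

223.2/29.5 = 7.566 lunations, so 7 complete cycles and 16.70 d into the next.
Phase angle: θ = 360°·(16.70 d)/(29.5 d) = 203.8°.
With cos θ = (-0.915), the lit fraction is (1 − (-0.915))/2 ≈ 0.957, so 96%.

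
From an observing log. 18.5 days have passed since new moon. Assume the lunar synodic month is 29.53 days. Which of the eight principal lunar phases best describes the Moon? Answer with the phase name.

At 18.5/29.53 of the cycle, θ ≈ 226° — the waning gibbous range.

waning gibbous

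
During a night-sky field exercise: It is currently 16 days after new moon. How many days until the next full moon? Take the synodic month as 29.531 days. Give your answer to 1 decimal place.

Full moon occurs at elongation 180°, i.e. at age 29.531 × 180/360 = 14.765 d.
Already past this cycle's full moon; the next is at 14.765 + 29.531 = 44.296 d, so 44.296 − 16 = 28.296 days.

28.3 days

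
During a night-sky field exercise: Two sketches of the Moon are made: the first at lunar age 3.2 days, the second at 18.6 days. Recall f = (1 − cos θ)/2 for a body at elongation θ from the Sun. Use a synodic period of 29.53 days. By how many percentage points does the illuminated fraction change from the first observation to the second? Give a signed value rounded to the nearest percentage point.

+73 percentage points

θ₁ = 360° × 3.2/29.53 = 39.0°, f₁ = (1 − cos θ₁)/2 = 0.111.
θ₂ = 360° × 18.6/29.53 = 226.8°, f₂ = (1 − cos θ₂)/2 = 0.843.
Change = f₂ − f₁ = +0.731 → +73 percentage points.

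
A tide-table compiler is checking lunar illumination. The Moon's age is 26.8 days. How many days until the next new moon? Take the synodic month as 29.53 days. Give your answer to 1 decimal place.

2.7 days

One full lunation from the last new moon is 29.53 d; remaining = 29.53 − 26.8 = 2.730 d.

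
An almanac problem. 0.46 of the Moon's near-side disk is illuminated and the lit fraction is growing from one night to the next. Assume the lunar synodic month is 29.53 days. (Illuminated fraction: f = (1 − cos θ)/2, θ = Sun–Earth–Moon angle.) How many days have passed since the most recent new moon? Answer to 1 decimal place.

From f = (1 − cos θ)/2: cos θ = 1 − 2×0.46 = 0.080; arccos → 85.4°.
Before full moon the principal value applies: θ = 85.4°.
Age = 29.53 × 85.4°/360° ≈ 7.01 days.

7.0 days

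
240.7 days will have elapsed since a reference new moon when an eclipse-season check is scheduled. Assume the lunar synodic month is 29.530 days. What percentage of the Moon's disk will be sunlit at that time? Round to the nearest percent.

21%

240.7 d spans 8 complete synodic months (8 × 29.530 = 236.24 d) plus 4.46 d.
Elongation θ = 360° × 4.46/29.530 ≈ 54.4°.
cos 54.4° = 0.583, so f = (1 − 0.583)/2 = 0.209, so 21%.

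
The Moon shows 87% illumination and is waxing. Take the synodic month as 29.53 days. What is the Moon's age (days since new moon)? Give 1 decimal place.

11.3 days

cos θ = 1 − 2f = -0.740, giving a principal value of 137.7°.
Before full moon the principal value applies: θ = 137.7°.
Age = 29.53 × 137.7°/360° ≈ 11.30 days.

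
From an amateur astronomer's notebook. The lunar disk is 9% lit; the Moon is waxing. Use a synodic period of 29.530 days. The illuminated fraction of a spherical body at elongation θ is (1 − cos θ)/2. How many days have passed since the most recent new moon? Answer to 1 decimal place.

cos θ = 1 − 2f = 0.820, giving a principal value of 34.9°.
The Moon is waxing (0°–180°), so θ = 34.9° directly.
At 360°/29.530 d per day, 34.9° corresponds to 2.86 days.

2.9 days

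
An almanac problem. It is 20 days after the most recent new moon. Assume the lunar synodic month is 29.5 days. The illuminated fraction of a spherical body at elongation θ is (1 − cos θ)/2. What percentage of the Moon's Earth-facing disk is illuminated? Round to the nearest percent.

Phase angle: θ = 360°·(20 d)/(29.5 d) = 244.1°.
With cos θ = (-0.437), the lit fraction is (1 − (-0.437))/2 ≈ 0.719, so 72%.

72%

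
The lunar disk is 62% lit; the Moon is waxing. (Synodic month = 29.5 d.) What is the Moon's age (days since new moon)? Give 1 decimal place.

8.5 days

From f = (1 − cos θ)/2: cos θ = 1 − 2×0.62 = -0.240; arccos → 103.9°.
Before full moon the principal value applies: θ = 103.9°.
At 360°/29.5 d per day, 103.9° corresponds to 8.51 days.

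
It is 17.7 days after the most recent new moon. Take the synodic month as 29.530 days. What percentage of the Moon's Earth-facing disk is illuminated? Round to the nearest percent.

Elongation θ = 360° × 17.7/29.530 ≈ 215.8°.
Illuminated fraction = (1 − cos 215.8°)/2 = (1 − (-0.811))/2 ≈ 0.906, so 91%.

91%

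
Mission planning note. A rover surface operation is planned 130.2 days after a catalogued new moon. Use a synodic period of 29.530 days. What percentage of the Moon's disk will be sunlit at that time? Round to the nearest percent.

92%

130.2/29.530 = 4.409 lunations, so 4 complete cycles and 12.08 d into the next.
The Moon has covered 12.08/29.530 of its cycle, so θ ≈ 360° × 12.08/29.530 = 147.3°.
cos 147.3° = (-0.841), so f = (1 − (-0.841))/2 = 0.921, so 92%.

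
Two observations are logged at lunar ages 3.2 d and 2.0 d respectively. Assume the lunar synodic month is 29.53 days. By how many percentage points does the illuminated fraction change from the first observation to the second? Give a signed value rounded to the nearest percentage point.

-7 percentage points

First observation: θ = 360°·3.2/29.53 = 39.0°, so f = 0.111.
Second observation: θ = 24.4°, f = 0.045.
Δf = 0.045 − 0.111 = -0.067, i.e. -7 pp.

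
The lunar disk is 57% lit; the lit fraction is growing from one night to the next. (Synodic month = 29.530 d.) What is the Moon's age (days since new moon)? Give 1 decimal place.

Invert f = (1 − cos θ)/2 to get cos θ = 1 − 2(0.57) = -0.140, hence θ₀ = arccos -0.140 = 98.0°.
Before full moon the principal value applies: θ = 98.0°.
That fraction of the synodic month is 98.0/360 × 29.530 d ≈ 8.04 d.

8.0 days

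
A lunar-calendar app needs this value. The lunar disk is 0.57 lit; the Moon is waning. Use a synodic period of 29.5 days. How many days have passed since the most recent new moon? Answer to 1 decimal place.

Invert f = (1 − cos θ)/2 to get cos θ = 1 − 2(0.57) = -0.140, hence θ₀ = arccos -0.140 = 98.0°.
Since the Moon is past full (waning), take the reflex angle: θ = 360° − 98.0° = 262.0°.
At 360°/29.5 d per day, 262.0° corresponds to 21.47 days.

21.5 days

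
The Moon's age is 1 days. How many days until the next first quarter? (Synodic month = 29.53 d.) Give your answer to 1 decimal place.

6.4 days

First quarter occurs at elongation 90°, i.e. at age 29.53 × 90/360 = 7.383 d.
So 6.383 days remain (7.383 − 1).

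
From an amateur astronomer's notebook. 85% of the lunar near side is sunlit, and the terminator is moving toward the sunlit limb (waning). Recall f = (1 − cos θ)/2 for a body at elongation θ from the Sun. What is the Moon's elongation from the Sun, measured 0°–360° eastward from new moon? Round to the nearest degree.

226°

Invert f = (1 − cos θ)/2 to get cos θ = 1 − 2(0.85) = -0.700, hence θ₀ = arccos -0.700 = 134.4°.
Waning ⇒ past full, so θ = 360° − 134.4° = 225.6°.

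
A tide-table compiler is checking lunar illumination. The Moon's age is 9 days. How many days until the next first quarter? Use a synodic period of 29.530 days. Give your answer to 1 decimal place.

First quarter occurs at elongation 90°, i.e. at age 29.530 × 90/360 = 7.383 d.
Already past this cycle's first quarter; the next is at 7.383 + 29.530 = 36.913 d, so 36.913 − 9 = 27.913 days.

27.9 days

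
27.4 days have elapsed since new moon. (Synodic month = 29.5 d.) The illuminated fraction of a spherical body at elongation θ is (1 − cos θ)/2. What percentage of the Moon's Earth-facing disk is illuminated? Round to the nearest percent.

5%

The Moon has covered 27.4/29.5 of its cycle, so θ ≈ 360° × 27.4/29.5 = 334.4°.
With cos θ = 0.902, the lit fraction is (1 − 0.902)/2 ≈ 0.049, so 5%.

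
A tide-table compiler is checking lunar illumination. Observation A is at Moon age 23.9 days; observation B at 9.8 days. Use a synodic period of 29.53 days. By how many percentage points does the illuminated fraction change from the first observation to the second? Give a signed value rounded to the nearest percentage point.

First observation: θ = 360°·23.9/29.53 = 291.4°, so f = 0.318.
Second observation: θ = 119.5°, f = 0.746.
Δf = 0.746 − 0.318 = +0.428, i.e. +43 pp.

+43 percentage points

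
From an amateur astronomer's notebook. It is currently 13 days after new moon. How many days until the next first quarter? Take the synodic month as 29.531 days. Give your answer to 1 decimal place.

First quarter is 0.25 of the way through the cycle: age 0.25 × 29.531 = 7.383 d.
Already past this cycle's first quarter; the next is at 7.383 + 29.531 = 36.914 d, so 36.914 − 13 = 23.914 days.

23.9 days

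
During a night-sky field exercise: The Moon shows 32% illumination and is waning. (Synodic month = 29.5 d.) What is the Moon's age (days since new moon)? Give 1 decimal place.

23.9 days

Invert f = (1 − cos θ)/2 to get cos θ = 1 − 2(0.32) = 0.360, hence θ₀ = arccos 0.360 = 68.9°.
A waning Moon lies in 180°–360°, so θ = 360° − 68.9° = 291.1°.
Age = 29.5 × 291.1°/360° ≈ 23.85 days.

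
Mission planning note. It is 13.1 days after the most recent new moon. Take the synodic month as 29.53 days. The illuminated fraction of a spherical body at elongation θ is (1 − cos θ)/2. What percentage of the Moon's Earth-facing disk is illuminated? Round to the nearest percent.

Elongation θ = 360° × 13.1/29.53 ≈ 159.7°.
With cos θ = (-0.938), the lit fraction is (1 − (-0.938))/2 ≈ 0.969, so 97%.

97%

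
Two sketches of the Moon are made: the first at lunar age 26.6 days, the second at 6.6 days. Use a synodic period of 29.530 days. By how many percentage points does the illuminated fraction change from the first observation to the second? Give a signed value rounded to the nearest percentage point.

First observation: θ = 360°·26.6/29.530 = 324.3°, so f = 0.094.
Second observation: θ = 80.5°, f = 0.417.
Δf = 0.417 − 0.094 = +0.323, i.e. +32 pp.

+32 percentage points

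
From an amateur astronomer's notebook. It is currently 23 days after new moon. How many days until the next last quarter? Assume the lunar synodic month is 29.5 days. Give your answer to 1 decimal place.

Last quarter is 0.75 of the way through the cycle: age 0.75 × 29.5 = 22.125 d.
Already past this cycle's last quarter; the next is at 22.125 + 29.5 = 51.625 d, so 51.625 − 23 = 28.625 days.

28.6 days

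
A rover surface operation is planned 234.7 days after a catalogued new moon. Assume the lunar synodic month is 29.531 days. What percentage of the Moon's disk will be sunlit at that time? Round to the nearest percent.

234.7 d spans 7 complete synodic months (7 × 29.531 = 206.72 d) plus 27.98 d.
Phase angle: θ = 360°·(27.98 d)/(29.531 d) = 341.1°.
With cos θ = 0.946, the lit fraction is (1 − 0.946)/2 ≈ 0.027, so 3%.

3%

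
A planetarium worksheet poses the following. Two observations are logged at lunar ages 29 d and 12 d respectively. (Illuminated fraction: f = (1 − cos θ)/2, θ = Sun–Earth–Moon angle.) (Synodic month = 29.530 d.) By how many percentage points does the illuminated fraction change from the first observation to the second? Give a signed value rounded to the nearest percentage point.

θ₁ = 360° × 29/29.530 = 353.5°, f₁ = (1 − cos θ₁)/2 = 0.003.
θ₂ = 360° × 12/29.530 = 146.3°, f₂ = (1 − cos θ₂)/2 = 0.916.
Change = f₂ − f₁ = +0.913 → +91 percentage points.

+91 pp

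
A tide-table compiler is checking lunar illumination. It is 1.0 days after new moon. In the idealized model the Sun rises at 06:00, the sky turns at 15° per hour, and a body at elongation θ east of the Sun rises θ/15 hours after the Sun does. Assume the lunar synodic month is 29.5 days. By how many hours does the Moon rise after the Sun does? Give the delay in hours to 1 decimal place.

0.8 h

Phase angle: θ = 360°·(1.0 d)/(29.5 d) = 12.2°.
The Moon trails the Sun by θ/15 = 12.2/15 ≈ 0.81 hours.
So the Moon rises 0.81 h after the Sun.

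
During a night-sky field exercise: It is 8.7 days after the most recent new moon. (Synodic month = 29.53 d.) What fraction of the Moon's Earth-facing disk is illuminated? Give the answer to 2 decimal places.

Phase angle: θ = 360°·(8.7 d)/(29.53 d) = 106.1°.
Illuminated fraction = (1 − cos 106.1°)/2 = (1 − (-0.277))/2 ≈ 0.638.

0.64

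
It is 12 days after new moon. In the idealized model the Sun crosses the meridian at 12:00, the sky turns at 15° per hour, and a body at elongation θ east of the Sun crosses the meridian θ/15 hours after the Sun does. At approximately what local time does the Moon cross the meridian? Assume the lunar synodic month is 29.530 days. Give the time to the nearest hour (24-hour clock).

Phase angle: θ = 360°·(12 d)/(29.530 d) = 146.3°.
Delay after the Sun = 146.3° / (15°/h) ≈ 9.75 h.
12:00 + 9.75 h ≈ 21:45 → 22:00 to the nearest hour.

22:00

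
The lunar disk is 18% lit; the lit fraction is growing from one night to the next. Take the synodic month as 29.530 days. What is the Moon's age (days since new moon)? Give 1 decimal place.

From f = (1 − cos θ)/2: cos θ = 1 − 2×0.18 = 0.640; arccos → 50.2°.
Before full moon the principal value applies: θ = 50.2°.
At 360°/29.530 d per day, 50.2° corresponds to 4.12 days.

4.1 days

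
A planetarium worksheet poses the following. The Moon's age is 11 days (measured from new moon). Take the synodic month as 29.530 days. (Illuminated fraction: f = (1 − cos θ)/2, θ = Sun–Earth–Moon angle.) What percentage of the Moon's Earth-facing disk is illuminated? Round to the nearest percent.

85%

The Moon has covered 11/29.530 of its cycle, so θ ≈ 360° × 11/29.530 = 134.1°.
Illuminated fraction = (1 − cos 134.1°)/2 = (1 − (-0.696))/2 ≈ 0.848, so 85%.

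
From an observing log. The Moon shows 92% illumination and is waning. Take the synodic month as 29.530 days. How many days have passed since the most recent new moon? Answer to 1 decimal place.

17.5 days

Invert f = (1 − cos θ)/2 to get cos θ = 1 − 2(0.92) = -0.840, hence θ₀ = arccos -0.840 = 147.1°.
Since the Moon is past full (waning), take the reflex angle: θ = 360° − 147.1° = 212.9°.
At 360°/29.530 d per day, 212.9° corresponds to 17.46 days.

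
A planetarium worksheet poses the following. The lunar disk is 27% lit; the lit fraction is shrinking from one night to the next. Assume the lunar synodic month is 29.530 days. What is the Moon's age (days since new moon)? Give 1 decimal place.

24.4 days

From f = (1 − cos θ)/2: cos θ = 1 − 2×0.27 = 0.460; arccos → 62.6°.
A waning Moon lies in 180°–360°, so θ = 360° − 62.6° = 297.4°.
Age = 29.530 × 297.4°/360° ≈ 24.39 days.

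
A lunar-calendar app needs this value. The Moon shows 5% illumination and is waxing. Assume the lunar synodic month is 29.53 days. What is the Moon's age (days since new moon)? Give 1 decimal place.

From f = (1 − cos θ)/2: cos θ = 1 − 2×0.05 = 0.900; arccos → 25.8°.
Waxing ⇒ before full, so θ = 25.8°.
At 360°/29.53 d per day, 25.8° corresponds to 2.12 days.

2.1 days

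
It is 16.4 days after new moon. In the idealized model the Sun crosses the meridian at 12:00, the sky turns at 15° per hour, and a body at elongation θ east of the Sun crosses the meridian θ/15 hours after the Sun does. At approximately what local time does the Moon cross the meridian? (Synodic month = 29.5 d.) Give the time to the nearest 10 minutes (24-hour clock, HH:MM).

01:20

Phase angle: θ = 360°·(16.4 d)/(29.5 d) = 200.1°.
At 15° of sky rotation per hour, 200.1° corresponds to a 13.34 h lag.
12:00 + 13.342 h ≈ 01:21 → 01:20 to the nearest ten minutes.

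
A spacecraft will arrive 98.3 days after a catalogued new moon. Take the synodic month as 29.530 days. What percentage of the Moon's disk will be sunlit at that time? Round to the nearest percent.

Reduce mod P: 98.3 − 3×29.530 = 9.71 d into the current lunation.
Phase angle: θ = 360°·(9.71 d)/(29.530 d) = 118.4°.
With cos θ = (-0.475), the lit fraction is (1 − (-0.475))/2 ≈ 0.738, so 74%.

74%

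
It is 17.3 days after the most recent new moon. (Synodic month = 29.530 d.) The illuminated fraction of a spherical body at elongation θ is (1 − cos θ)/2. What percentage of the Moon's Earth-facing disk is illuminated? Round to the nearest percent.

93%

Elongation θ = 360° × 17.3/29.530 ≈ 210.9°.
With cos θ = (-0.858), the lit fraction is (1 − (-0.858))/2 ≈ 0.929, so 93%.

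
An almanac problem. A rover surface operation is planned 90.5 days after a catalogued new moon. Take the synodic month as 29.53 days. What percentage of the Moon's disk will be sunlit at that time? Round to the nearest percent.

4%

90.5 d spans 3 complete synodic months (3 × 29.53 = 88.59 d) plus 1.91 d.
Elongation θ = 360° × 1.91/29.53 ≈ 23.3°.
With cos θ = 0.919, the lit fraction is (1 − 0.919)/2 ≈ 0.041, so 4%.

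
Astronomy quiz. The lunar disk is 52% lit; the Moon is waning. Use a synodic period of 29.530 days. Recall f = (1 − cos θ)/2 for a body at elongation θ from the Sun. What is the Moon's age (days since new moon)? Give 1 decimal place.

From f = (1 − cos θ)/2: cos θ = 1 − 2×0.52 = -0.040; arccos → 92.3°.
A waning Moon lies in 180°–360°, so θ = 360° − 92.3° = 267.7°.
At 360°/29.530 d per day, 267.7° corresponds to 21.96 days.

22.0 days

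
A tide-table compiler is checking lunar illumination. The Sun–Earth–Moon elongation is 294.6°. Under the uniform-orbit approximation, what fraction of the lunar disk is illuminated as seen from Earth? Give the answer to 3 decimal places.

Half-versine of 294.6°: (1 − 0.416)/2 = 0.292.

0.292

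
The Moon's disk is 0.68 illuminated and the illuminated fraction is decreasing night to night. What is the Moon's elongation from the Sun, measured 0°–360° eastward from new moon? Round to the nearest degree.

249°

Invert f = (1 − cos θ)/2 to get cos θ = 1 − 2(0.68) = -0.360, hence θ₀ = arccos -0.360 = 111.1°.
A waning Moon lies in 180°–360°, so θ = 360° − 111.1° = 248.9°.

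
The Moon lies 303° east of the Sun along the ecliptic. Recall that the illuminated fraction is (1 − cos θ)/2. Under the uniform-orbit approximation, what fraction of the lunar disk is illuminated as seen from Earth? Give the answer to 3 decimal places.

0.228

Half-versine of 303°: (1 − 0.545)/2 = 0.228.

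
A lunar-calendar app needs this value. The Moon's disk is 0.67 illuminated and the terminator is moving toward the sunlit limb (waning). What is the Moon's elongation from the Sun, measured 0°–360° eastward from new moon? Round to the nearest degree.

250°

cos θ = 1 − 2f = -0.340, giving a principal value of 109.9°.
Waning ⇒ past full, so θ = 360° − 109.9° = 250.1°.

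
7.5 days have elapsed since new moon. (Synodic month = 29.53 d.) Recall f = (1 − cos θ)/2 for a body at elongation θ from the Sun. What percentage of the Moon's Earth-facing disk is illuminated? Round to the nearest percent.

The Moon has covered 7.5/29.53 of its cycle, so θ ≈ 360° × 7.5/29.53 = 91.4°.
cos 91.4° = (-0.025), so f = (1 − (-0.025))/2 = 0.512, so 51%.

51%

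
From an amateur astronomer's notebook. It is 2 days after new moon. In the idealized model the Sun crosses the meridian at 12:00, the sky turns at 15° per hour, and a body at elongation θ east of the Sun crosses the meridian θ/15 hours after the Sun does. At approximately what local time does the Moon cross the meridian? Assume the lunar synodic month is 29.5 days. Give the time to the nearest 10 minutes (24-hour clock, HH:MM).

Phase angle: θ = 360°·(2 d)/(29.5 d) = 24.4°.
At 15° of sky rotation per hour, 24.4° corresponds to a 1.63 h lag.
12:00 + 1.627 h ≈ 13:38 → 13:40 to the nearest ten minutes.

13:40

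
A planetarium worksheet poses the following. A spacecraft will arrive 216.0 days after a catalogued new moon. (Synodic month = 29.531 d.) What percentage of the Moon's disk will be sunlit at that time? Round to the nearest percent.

70%

216.0 d spans 7 complete synodic months (7 × 29.531 = 206.72 d) plus 9.28 d.
Phase angle: θ = 360°·(9.28 d)/(29.531 d) = 113.2°.
With cos θ = (-0.393), the lit fraction is (1 − (-0.393))/2 ≈ 0.697, so 70%.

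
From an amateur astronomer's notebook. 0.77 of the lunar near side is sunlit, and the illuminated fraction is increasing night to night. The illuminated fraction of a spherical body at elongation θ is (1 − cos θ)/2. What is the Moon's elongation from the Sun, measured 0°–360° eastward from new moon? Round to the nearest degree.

From f = (1 − cos θ)/2: cos θ = 1 − 2×0.77 = -0.540; arccos → 122.7°.
Waxing ⇒ before full, so θ = 122.7°.

123°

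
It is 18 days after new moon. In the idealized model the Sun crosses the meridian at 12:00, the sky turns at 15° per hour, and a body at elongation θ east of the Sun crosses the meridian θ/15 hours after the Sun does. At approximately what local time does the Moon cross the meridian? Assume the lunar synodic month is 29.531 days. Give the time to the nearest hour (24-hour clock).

The Moon has covered 18/29.531 of its cycle, so θ ≈ 360° × 18/29.531 = 219.4°.
At 15° of sky rotation per hour, 219.4° corresponds to a 14.63 h lag.
12:00 + 14.63 h ≈ 02:38 → 03:00 to the nearest hour.

03:00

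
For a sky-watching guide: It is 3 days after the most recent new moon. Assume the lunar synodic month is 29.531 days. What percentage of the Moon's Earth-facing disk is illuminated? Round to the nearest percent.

Elongation θ = 360° × 3/29.531 ≈ 36.6°.
cos 36.6° = 0.803, so f = (1 − 0.803)/2 = 0.098, so 10%.

10%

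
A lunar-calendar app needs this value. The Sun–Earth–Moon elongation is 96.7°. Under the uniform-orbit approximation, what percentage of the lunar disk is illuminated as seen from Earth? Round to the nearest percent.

56%

f = (1 − cos 96.7°)/2 = (1 − (-0.117))/2 ≈ 0.558, i.e. 56%.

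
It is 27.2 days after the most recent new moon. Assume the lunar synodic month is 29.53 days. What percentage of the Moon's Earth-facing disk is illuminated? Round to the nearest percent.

The Moon has covered 27.2/29.53 of its cycle, so θ ≈ 360° × 27.2/29.53 = 331.6°.
cos 331.6° = 0.880, so f = (1 − 0.880)/2 = 0.060, so 6%.

6%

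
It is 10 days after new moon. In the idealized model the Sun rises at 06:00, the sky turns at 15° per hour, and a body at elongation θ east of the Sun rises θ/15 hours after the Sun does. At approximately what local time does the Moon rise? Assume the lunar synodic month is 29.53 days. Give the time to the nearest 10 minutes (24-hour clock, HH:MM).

The Moon has covered 10/29.53 of its cycle, so θ ≈ 360° × 10/29.53 = 121.9°.
Delay after the Sun = 121.9° / (15°/h) ≈ 8.13 h.
06:00 + 8.127 h ≈ 14:08 → 14:10 to the nearest ten minutes.

14:10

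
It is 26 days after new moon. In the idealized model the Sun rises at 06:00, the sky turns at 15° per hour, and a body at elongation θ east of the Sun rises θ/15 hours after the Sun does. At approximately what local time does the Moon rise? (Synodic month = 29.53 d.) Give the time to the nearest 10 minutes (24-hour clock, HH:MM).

03:10

Phase angle: θ = 360°·(26 d)/(29.53 d) = 317.0°.
The Moon trails the Sun by θ/15 = 317.0/15 ≈ 21.13 hours.
06:00 + 21.131 h ≈ 03:08 → 03:10 to the nearest ten minutes.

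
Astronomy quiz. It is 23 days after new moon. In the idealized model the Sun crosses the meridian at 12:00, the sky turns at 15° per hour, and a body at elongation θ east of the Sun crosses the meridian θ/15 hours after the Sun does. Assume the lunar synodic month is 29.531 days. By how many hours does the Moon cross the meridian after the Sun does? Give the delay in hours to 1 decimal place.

18.7 h

Phase angle: θ = 360°·(23 d)/(29.531 d) = 280.4°.
Delay after the Sun = 280.4° / (15°/h) ≈ 18.69 h.
So the Moon crosses the meridian 18.69 h after the Sun.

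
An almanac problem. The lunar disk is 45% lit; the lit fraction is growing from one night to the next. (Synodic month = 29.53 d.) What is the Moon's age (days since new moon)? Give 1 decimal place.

cos θ = 1 − 2f = 0.100, giving a principal value of 84.3°.
Waxing ⇒ before full, so θ = 84.3°.
That fraction of the synodic month is 84.3/360 × 29.53 d ≈ 6.91 d.

6.9 days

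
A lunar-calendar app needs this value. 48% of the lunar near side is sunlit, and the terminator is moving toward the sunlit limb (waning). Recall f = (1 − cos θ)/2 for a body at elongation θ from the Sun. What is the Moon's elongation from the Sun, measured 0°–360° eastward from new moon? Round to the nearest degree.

272°

Invert f = (1 − cos θ)/2 to get cos θ = 1 − 2(0.48) = 0.040, hence θ₀ = arccos 0.040 = 87.7°.
Waning ⇒ past full, so θ = 360° − 87.7° = 272.3°.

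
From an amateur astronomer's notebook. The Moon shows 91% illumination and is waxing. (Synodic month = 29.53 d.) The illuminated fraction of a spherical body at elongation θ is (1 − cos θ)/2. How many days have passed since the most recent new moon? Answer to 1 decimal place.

Invert f = (1 − cos θ)/2 to get cos θ = 1 − 2(0.91) = -0.820, hence θ₀ = arccos -0.820 = 145.1°.
Before full moon the principal value applies: θ = 145.1°.
At 360°/29.53 d per day, 145.1° corresponds to 11.90 days.

11.9 days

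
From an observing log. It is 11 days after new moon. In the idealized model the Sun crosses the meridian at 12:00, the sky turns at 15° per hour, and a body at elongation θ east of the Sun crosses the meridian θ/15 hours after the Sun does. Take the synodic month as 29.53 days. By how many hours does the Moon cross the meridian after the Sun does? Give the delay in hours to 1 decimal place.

Phase angle: θ = 360°·(11 d)/(29.53 d) = 134.1°.
Delay after the Sun = 134.1° / (15°/h) ≈ 8.94 h.
So the Moon crosses the meridian 8.94 h after the Sun.

8.9 h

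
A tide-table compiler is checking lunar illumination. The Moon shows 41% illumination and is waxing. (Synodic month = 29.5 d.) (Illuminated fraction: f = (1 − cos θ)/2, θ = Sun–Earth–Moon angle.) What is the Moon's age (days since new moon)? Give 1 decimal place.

6.5 days

From f = (1 − cos θ)/2: cos θ = 1 − 2×0.41 = 0.180; arccos → 79.6°.
Waxing ⇒ before full, so θ = 79.6°.
That fraction of the synodic month is 79.6/360 × 29.5 d ≈ 6.53 d.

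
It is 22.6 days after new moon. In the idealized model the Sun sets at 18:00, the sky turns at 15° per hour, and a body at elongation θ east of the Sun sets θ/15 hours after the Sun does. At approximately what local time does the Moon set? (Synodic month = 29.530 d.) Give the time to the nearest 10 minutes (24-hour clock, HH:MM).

The Moon has covered 22.6/29.530 of its cycle, so θ ≈ 360° × 22.6/29.530 = 275.5°.
At 15° of sky rotation per hour, 275.5° corresponds to a 18.37 h lag.
18:00 + 18.368 h ≈ 12:22 → 12:20 to the nearest ten minutes.

12:20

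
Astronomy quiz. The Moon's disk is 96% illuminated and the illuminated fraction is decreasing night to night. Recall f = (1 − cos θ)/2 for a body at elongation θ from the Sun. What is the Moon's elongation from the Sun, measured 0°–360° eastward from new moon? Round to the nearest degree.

203°

From f = (1 − cos θ)/2: cos θ = 1 − 2×0.96 = -0.920; arccos → 156.9°.
A waning Moon lies in 180°–360°, so θ = 360° − 156.9° = 203.1°.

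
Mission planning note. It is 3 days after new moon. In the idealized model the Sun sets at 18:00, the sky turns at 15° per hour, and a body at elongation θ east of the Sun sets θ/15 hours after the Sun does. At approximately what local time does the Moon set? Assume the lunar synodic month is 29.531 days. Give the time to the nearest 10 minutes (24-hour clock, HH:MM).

20:30

Phase angle: θ = 360°·(3 d)/(29.531 d) = 36.6°.
At 15° of sky rotation per hour, 36.6° corresponds to a 2.44 h lag.
18:00 + 2.438 h ≈ 20:26 → 20:30 to the nearest ten minutes.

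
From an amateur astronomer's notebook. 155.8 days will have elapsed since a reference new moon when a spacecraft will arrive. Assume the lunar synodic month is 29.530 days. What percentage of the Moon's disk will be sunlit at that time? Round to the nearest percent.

155.8/29.530 = 5.276 lunations, so 5 complete cycles and 8.15 d into the next.
Phase angle: θ = 360°·(8.15 d)/(29.530 d) = 99.4°.
cos 99.4° = (-0.163), so f = (1 − (-0.163))/2 = 0.581, so 58%.

58%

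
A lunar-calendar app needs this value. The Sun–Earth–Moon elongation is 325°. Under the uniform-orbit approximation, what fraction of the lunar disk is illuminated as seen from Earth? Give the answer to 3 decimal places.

0.090

cos 325° = 0.819, so f = (1 − 0.819)/2 = 0.090.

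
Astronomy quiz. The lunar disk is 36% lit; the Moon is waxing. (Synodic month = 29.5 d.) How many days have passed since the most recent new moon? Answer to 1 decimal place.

From f = (1 − cos θ)/2: cos θ = 1 − 2×0.36 = 0.280; arccos → 73.7°.
The Moon is waxing (0°–180°), so θ = 73.7° directly.
Age = 29.5 × 73.7°/360° ≈ 6.04 days.

6.0 days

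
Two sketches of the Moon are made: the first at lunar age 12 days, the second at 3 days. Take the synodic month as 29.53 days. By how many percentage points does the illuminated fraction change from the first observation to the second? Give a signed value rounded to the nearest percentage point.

First observation: θ = 360°·12/29.53 = 146.3°, so f = 0.916.
Second observation: θ = 36.6°, f = 0.098.
Δf = 0.098 − 0.916 = -0.817, i.e. -82 pp.

-82 pp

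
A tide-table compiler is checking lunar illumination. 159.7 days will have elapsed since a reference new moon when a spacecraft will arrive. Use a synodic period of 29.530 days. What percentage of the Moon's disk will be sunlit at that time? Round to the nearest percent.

159.7 d spans 5 complete synodic months (5 × 29.530 = 147.65 d) plus 12.05 d.
The Moon has covered 12.05/29.530 of its cycle, so θ ≈ 360° × 12.05/29.530 = 146.9°.
cos 146.9° = (-0.838), so f = (1 − (-0.838))/2 = 0.919, so 92%.

92%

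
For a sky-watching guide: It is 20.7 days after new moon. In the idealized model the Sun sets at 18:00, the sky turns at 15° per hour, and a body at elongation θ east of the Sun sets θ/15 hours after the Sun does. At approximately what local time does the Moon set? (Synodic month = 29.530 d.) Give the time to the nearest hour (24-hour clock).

11:00

Phase angle: θ = 360°·(20.7 d)/(29.530 d) = 252.4°.
Delay after the Sun = 252.4° / (15°/h) ≈ 16.82 h.
18:00 + 16.82 h ≈ 10:49 → 11:00 to the nearest hour.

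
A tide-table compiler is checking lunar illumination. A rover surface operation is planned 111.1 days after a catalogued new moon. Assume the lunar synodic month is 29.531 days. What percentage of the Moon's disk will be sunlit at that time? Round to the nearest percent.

46%

111.1 d spans 3 complete synodic months (3 × 29.531 = 88.59 d) plus 22.51 d.
Elongation θ = 360° × 22.51/29.531 ≈ 274.4°.
cos 274.4° = 0.076, so f = (1 − 0.076)/2 = 0.462, so 46%.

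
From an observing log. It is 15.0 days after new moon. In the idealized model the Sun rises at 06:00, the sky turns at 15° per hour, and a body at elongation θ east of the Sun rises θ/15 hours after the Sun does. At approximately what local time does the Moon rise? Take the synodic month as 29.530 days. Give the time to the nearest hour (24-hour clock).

Phase angle: θ = 360°·(15.0 d)/(29.530 d) = 182.9°.
Delay after the Sun = 182.9° / (15°/h) ≈ 12.19 h.
06:00 + 12.19 h ≈ 18:11 → 18:00 to the nearest hour.

18:00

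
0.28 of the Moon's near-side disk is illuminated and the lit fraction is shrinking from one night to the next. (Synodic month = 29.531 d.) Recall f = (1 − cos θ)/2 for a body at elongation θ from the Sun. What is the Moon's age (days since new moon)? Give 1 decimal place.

cos θ = 1 − 2f = 0.440, giving a principal value of 63.9°.
A waning Moon lies in 180°–360°, so θ = 360° − 63.9° = 296.1°.
At 360°/29.531 d per day, 296.1° corresponds to 24.29 days.

24.3 days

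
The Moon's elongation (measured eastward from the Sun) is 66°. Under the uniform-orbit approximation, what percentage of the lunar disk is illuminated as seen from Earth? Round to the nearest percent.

f = (1 − cos 66°)/2 = (1 − 0.407)/2 ≈ 0.297, i.e. 30%.

30%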